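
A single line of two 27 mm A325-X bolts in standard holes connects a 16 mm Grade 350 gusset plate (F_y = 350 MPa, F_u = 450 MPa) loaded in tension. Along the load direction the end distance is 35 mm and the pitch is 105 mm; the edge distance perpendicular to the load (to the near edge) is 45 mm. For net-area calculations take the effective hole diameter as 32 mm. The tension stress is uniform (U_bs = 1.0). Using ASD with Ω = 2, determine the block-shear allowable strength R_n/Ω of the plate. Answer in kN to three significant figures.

303 kN

Shear plane L_v = 35 + 1·105 = 140 mm; A_gv = 140 × 16 = 2240 mm².
A_nv = (140 − 1.5·32) × 16 = 1472 mm².
A_nt = (45 − 0.5·32) × 16 = 464 mm².
0.6 F_u A_nv = 397.4 kN; 0.6 F_y A_gv = 470.4 kN → shear rupture governs the shear term.
R_n = 397.4 + 1.0 × 450 × 464 / 1000 = 606.2 kN.
Allowable strength R_n/Ω = 606.2 / 2 = 303 kN.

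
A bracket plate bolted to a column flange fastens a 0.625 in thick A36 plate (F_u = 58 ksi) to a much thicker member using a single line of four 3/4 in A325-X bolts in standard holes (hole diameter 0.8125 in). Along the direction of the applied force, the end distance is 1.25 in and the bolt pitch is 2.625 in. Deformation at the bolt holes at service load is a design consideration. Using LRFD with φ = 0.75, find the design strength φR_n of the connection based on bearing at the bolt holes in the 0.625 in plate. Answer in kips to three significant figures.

174 kips

Per bolt r_n = 1.2 l_c t F_u ≤ 2.4 d t F_u; upper limit = 2.4 × 0.75 × 0.625 × 58 = 65.25 kips.
Edge bolt: l_c = 1.25 − 0.8125/2 = 0.8438 in → 1.2 × 0.8438 × 0.625 × 58 = 36.7 → r_n = 36.7 kips.
Interior bolts: l_c = 2.625 − 0.8125 = 1.812 in → 1.2 × 1.812 × 0.625 × 58 = 78.84 → r_n = 65.25 kips.
R_n = 1 × 36.7 + 3 × 65.25 = 232.5 kips.
Design strength φR_n = 0.75 × 232.5 = 174 kips.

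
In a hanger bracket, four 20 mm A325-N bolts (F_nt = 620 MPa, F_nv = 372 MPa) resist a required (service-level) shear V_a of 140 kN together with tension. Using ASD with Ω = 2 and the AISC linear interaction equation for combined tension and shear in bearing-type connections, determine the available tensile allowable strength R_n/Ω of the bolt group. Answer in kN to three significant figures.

273 kN

A_b = π·20²/4 = 314.2 mm²; f_rv = 140 × 1000 / (4 × 314.2) = 111.4 MPa.
F'_nt = 1.3 F_nt − (Ω F_nt / F_nv) f_rv = 1.3·620 − (2·620/372)·111.4 = 434.6 MPa, capped at F_nt → F'_nt = 434.6 MPa.
R_n = F'_nt · A_b · n = 434.6 × 314.2 × 4 / 1000 = 546.2 kN.
Allowable strength R_n/Ω = 546.2 / 2 = 273 kN.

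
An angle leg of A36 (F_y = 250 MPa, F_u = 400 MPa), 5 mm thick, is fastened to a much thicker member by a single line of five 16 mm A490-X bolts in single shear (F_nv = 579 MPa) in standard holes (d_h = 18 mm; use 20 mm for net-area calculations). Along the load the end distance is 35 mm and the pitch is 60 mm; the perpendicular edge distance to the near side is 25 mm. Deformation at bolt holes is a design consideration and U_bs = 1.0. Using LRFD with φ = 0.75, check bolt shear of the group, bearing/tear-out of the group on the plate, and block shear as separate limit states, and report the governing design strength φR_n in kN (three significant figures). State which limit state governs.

177 kN (block shear governs)

Bolt shear: A_b = π·16²/4 = 201.1 mm²; R_n = 579 × 201.1 × 5 × 1 / 1000 = 582.1 kN → 0.75 × 582.1 = 437 kN.
Bearing: edge l_c = 26, r_n = 62.4 kN; interior l_c = 42, r_n = 76.8 kN; R_n = 62.4 + 4·76.8 = 369.6 kN → 277 kN.
Block shear: A_gv = 1375, A_nv = 925, A_nt = 75 mm²; R_n = min(0.6F_uA_nv, 0.6F_yA_gv) + U_bs·F_u·A_nt = 236.2 kN → 177 kN.
Block shear governs: 177 kN.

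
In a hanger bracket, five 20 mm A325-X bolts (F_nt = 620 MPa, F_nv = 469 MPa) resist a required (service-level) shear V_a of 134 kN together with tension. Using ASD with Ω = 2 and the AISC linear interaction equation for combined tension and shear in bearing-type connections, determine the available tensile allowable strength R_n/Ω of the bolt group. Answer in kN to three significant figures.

456 kN

A_b = π·20²/4 = 314.2 mm²; f_rv = 134 × 1000 / (5 × 314.2) = 85.31 MPa.
F'_nt = 1.3 F_nt − (Ω F_nt / F_nv) f_rv = 1.3·620 − (2·620/469)·85.31 = 580.5 MPa, capped at F_nt → F'_nt = 580.5 MPa.
R_n = F'_nt · A_b · n = 580.5 × 314.2 × 5 / 1000 = 911.8 kN.
Allowable strength R_n/Ω = 911.8 / 2 = 456 kN.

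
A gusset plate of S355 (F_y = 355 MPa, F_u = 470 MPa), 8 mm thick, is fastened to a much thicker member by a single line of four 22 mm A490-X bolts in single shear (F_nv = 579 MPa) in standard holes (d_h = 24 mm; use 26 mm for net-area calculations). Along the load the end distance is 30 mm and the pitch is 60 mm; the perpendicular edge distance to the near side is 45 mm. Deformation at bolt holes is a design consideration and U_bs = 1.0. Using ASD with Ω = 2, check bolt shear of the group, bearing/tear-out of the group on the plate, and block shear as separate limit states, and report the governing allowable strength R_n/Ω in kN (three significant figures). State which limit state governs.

Bolt shear: A_b = π·22²/4 = 380.1 mm²; R_n = 579 × 380.1 × 4 × 1 / 1000 = 880.4 kN → 880.4 / 2 = 440 kN.
Bearing: edge l_c = 18, r_n = 81.22 kN; interior l_c = 36, r_n = 162.4 kN; R_n = 81.22 + 3·162.4 = 568.5 kN → 284 kN.
Block shear: A_gv = 1680, A_nv = 952, A_nt = 256 mm²; R_n = min(0.6F_uA_nv, 0.6F_yA_gv) + U_bs·F_u·A_nt = 388.8 kN → 194 kN.
Block shear governs: 194 kN.

194 kN (block shear governs)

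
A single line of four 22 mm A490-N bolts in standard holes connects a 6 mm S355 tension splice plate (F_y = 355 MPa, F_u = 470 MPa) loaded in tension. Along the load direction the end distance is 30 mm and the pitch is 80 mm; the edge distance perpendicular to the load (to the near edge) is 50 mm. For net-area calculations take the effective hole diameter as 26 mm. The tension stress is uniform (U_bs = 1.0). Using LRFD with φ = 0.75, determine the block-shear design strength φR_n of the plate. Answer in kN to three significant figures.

305 kN

Shear plane L_v = 30 + 3·80 = 270 mm; A_gv = 270 × 6 = 1620 mm².
A_nv = (270 − 3.5·26) × 6 = 1074 mm².
A_nt = (50 − 0.5·26) × 6 = 222 mm².
0.6 F_u A_nv = 302.9 kN; 0.6 F_y A_gv = 345.1 kN → shear rupture governs the shear term.
R_n = 302.9 + 1.0 × 470 × 222 / 1000 = 407.2 kN.
Design strength φR_n = 0.75 × 407.2 = 305 kN.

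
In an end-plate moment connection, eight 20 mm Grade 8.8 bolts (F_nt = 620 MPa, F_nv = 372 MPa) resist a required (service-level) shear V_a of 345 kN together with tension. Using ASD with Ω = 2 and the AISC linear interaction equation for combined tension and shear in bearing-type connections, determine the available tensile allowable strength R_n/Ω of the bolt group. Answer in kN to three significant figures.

438 kN

A_b = π·20²/4 = 314.2 mm²; f_rv = 345 × 1000 / (8 × 314.2) = 137.3 MPa.
F'_nt = 1.3 F_nt − (Ω F_nt / F_nv) f_rv = 1.3·620 − (2·620/372)·137.3 = 348.4 MPa, capped at F_nt → F'_nt = 348.4 MPa.
R_n = F'_nt · A_b · n = 348.4 × 314.2 × 8 / 1000 = 875.7 kN.
Allowable strength R_n/Ω = 875.7 / 2 = 438 kN.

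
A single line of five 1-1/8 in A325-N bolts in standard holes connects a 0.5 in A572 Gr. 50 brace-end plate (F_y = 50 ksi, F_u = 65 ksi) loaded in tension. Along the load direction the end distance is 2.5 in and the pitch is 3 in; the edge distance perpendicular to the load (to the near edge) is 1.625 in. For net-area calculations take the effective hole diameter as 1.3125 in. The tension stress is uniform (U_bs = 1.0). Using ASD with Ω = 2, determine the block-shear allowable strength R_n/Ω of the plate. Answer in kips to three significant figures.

Shear plane L_v = 2.5 + 4·3 = 14.5 in; A_gv = 14.5 × 0.5 = 7.25 in².
A_nv = (14.5 − 4.5·1.3125) × 0.5 = 4.297 in².
A_nt = (1.625 − 0.5·1.3125) × 0.5 = 0.4844 in².
0.6 F_u A_nv = 167.6 kips; 0.6 F_y A_gv = 217.5 kips → shear rupture governs the shear term.
R_n = 167.6 + 1.0 × 65 × 0.4844 = 199.1 kips.
Allowable strength R_n/Ω = 199.1 / 2 = 99.5 kips.

99.5 kips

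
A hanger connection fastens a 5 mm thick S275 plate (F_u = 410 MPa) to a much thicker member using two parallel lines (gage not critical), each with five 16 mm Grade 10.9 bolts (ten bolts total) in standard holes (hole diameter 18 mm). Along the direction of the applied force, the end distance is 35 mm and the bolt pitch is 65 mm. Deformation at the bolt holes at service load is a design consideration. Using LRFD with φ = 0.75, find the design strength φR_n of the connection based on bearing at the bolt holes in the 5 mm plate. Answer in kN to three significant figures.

Per bolt r_n = 1.2 l_c t F_u ≤ 2.4 d t F_u; upper limit = 2.4 × 16 × 5 × 410 / 1000 = 78.72 kN.
Edge bolt: l_c = 35 − 18/2 = 26 mm → 1.2 × 26 × 5 × 410 / 1000 = 63.96 → r_n = 63.96 kN.
Interior bolts: l_c = 65 − 18 = 47 mm → 1.2 × 47 × 5 × 410 / 1000 = 115.6 → r_n = 78.72 kN.
R_n = 2 × 63.96 + 8 × 78.72 = 757.7 kN.
Design strength φR_n = 0.75 × 757.7 = 568 kN.

568 kN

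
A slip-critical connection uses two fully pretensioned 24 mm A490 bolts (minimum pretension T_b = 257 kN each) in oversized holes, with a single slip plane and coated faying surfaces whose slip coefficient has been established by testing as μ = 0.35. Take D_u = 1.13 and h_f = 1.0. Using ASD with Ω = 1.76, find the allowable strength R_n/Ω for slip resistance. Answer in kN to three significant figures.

R_n = μ · D_u · h_f · T_b · n_s · n_b = 0.35 × 1.13 × 1.0 × 257 × 1 × 2 = 203.3 kN.
Allowable strength R_n/Ω = 203.3 / 1.76 = 116 kN.

116 kN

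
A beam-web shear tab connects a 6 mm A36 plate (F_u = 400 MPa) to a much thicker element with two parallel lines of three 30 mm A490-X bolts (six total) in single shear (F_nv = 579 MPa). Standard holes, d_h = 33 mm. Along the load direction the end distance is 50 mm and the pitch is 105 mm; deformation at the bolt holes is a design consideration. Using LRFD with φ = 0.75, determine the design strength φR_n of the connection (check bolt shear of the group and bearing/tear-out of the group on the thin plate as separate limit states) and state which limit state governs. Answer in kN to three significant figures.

Bolt shear: A_b = π·30²/4 = 706.9 mm²; R_n = 579 × 706.9 × 6 × 1 / 1000 = 2456 kN → 0.75 × 2456 = 1840 kN.
Bearing (1.2 l_c t F_u ≤ 2.4 d t F_u): upper limit = 2.4·30·6·400 / 1000 = 172.8 kN.
  Edge l_c = 50 − 33/2 = 33.5 → r_n = 96.48 kN; interior l_c = 105 − 33 = 72 → r_n = 172.8 kN.
  R_n,bearing = 2·96.48 + 4·172.8 = 884.2 kN → 0.75 × 884.2 = 663 kN.
Bearing governs: 663 kN.

663 kN (bearing governs)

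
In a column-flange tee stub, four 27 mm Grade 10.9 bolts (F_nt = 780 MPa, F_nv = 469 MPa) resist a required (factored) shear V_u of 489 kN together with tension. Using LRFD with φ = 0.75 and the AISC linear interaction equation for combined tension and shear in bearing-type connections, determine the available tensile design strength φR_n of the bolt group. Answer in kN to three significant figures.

928 kN

A_b = π·27²/4 = 572.6 mm²; f_rv = 489 × 1000 / (4 × 572.6) = 213.5 MPa.
F'_nt = 1.3 F_nt − (F_nt / φF_nv) f_rv = 1.3·780 − (780/(0.75·469))·213.5 = 540.5 MPa, capped at F_nt → F'_nt = 540.5 MPa.
R_n = F'_nt · A_b · n = 540.5 × 572.6 × 4 / 1000 = 1238 kN.
Design strength φR_n = 0.75 × 1238 = 928 kN.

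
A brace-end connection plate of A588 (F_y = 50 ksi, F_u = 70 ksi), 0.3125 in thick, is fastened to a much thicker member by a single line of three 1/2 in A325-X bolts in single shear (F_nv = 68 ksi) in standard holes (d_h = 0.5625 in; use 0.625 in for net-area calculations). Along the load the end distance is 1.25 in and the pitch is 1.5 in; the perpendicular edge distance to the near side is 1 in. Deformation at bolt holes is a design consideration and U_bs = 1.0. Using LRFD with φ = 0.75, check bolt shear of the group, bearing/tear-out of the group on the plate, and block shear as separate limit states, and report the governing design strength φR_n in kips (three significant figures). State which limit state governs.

30 kips (bolt shear governs)

Bolt shear: A_b = π·0.5²/4 = 0.1963 in²; R_n = 68 × 0.1963 × 3 × 1 = 40.06 kips → 0.75 × 40.06 = 30 kips.
Bearing: edge l_c = 0.9688, r_n = 25.43 kips; interior l_c = 0.9375, r_n = 24.61 kips; R_n = 25.43 + 2·24.61 = 74.65 kips → 56 kips.
Block shear: A_gv = 1.328, A_nv = 0.8398, A_nt = 0.2148 in²; R_n = min(0.6F_uA_nv, 0.6F_yA_gv) + U_bs·F_u·A_nt = 50.31 kips → 37.7 kips.
Bolt shear governs: 30 kips.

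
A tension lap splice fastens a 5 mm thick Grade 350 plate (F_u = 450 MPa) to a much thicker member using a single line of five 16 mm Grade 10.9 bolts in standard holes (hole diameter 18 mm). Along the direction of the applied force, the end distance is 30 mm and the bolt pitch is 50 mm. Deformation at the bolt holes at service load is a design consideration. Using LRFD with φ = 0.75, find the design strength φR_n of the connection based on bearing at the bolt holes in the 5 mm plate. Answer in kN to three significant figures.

302 kN

Per bolt r_n = 1.2 l_c t F_u ≤ 2.4 d t F_u; upper limit = 2.4 × 16 × 5 × 450 / 1000 = 86.4 kN.
Edge bolt: l_c = 30 − 18/2 = 21 mm → 1.2 × 21 × 5 × 450 / 1000 = 56.7 → r_n = 56.7 kN.
Interior bolts: l_c = 50 − 18 = 32 mm → 1.2 × 32 × 5 × 450 / 1000 = 86.4 → r_n = 86.4 kN.
R_n = 1 × 56.7 + 4 × 86.4 = 402.3 kN.
Design strength φR_n = 0.75 × 402.3 = 302 kN.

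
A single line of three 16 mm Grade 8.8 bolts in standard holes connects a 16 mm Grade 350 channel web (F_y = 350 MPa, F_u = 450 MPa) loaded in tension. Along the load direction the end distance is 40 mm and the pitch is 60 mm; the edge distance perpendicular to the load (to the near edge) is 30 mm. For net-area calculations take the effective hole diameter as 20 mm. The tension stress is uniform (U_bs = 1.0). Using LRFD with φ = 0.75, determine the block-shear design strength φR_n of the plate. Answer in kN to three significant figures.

464 kN

Shear plane L_v = 40 + 2·60 = 160 mm; A_gv = 160 × 16 = 2560 mm².
A_nv = (160 − 2.5·20) × 16 = 1760 mm².
A_nt = (30 − 0.5·20) × 16 = 320 mm².
0.6 F_u A_nv = 475.2 kN; 0.6 F_y A_gv = 537.6 kN → shear rupture governs the shear term.
R_n = 475.2 + 1.0 × 450 × 320 / 1000 = 619.2 kN.
Design strength φR_n = 0.75 × 619.2 = 464 kN.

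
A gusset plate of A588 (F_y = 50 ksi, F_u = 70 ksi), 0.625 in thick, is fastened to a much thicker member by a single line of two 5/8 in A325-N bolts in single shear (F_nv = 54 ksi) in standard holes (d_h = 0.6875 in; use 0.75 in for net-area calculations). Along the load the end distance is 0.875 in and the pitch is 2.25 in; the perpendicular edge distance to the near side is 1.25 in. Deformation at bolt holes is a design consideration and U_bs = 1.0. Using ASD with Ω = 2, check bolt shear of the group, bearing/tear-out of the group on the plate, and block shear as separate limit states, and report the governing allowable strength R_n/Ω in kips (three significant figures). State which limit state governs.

Bolt shear: A_b = π·0.625²/4 = 0.3068 in²; R_n = 54 × 0.3068 × 2 × 1 = 33.13 kips → 33.13 / 2 = 16.6 kips.
Bearing: edge l_c = 0.5312, r_n = 27.89 kips; interior l_c = 1.562, r_n = 65.62 kips; R_n = 27.89 + 1·65.62 = 93.52 kips → 46.8 kips.
Block shear: A_gv = 1.953, A_nv = 1.25, A_nt = 0.5469 in²; R_n = min(0.6F_uA_nv, 0.6F_yA_gv) + U_bs·F_u·A_nt = 90.78 kips → 45.4 kips.
Bolt shear governs: 16.6 kips.

16.6 kips (bolt shear governs)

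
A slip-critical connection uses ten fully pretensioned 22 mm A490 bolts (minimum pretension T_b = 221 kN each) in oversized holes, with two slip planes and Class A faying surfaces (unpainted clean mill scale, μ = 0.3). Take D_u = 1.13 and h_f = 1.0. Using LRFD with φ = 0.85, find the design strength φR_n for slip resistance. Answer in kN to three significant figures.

R_n = μ · D_u · h_f · T_b · n_s · n_b = 0.3 × 1.13 × 1.0 × 221 × 2 × 10 = 1498 kN.
Design strength φR_n = 0.85 × 1498 = 1270 kN.

1270 kN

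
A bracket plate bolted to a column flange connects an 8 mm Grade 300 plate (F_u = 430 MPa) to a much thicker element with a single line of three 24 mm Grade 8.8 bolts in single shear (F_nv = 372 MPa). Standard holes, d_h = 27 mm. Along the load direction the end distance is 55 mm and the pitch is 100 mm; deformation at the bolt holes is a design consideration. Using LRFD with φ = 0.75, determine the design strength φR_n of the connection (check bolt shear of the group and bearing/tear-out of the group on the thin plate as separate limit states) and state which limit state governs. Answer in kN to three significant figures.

Bolt shear: A_b = π·24²/4 = 452.4 mm²; R_n = 372 × 452.4 × 3 × 1 / 1000 = 504.9 kN → 0.75 × 504.9 = 379 kN.
Bearing (1.2 l_c t F_u ≤ 2.4 d t F_u): upper limit = 2.4·24·8·430 / 1000 = 198.1 kN.
  Edge l_c = 55 − 27/2 = 41.5 → r_n = 171.3 kN; interior l_c = 100 − 27 = 73 → r_n = 198.1 kN.
  R_n,bearing = 1·171.3 + 2·198.1 = 567.6 kN → 0.75 × 567.6 = 426 kN.
Bolt shear governs: 379 kN.

379 kN (bolt shear governs)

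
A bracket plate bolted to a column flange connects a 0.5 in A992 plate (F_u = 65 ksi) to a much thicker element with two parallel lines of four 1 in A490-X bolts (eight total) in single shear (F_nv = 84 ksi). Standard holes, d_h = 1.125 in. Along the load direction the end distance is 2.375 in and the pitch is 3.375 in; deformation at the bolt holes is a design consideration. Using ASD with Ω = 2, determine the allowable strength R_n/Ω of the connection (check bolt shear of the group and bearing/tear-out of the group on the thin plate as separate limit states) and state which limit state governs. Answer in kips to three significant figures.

264 kips (bolt shear governs)

Bolt shear: A_b = π·1²/4 = 0.7854 in²; R_n = 84 × 0.7854 × 8 × 1 = 527.8 kips → 527.8 / 2 = 264 kips.
Bearing (1.2 l_c t F_u ≤ 2.4 d t F_u): upper limit = 2.4·1·0.5·65 = 78 kips.
  Edge l_c = 2.375 − 1.125/2 = 1.812 → r_n = 70.69 kips; interior l_c = 3.375 − 1.125 = 2.25 → r_n = 78 kips.
  R_n,bearing = 2·70.69 + 6·78 = 609.4 kips → 609.4 / 2 = 305 kips.
Bolt shear governs: 264 kips.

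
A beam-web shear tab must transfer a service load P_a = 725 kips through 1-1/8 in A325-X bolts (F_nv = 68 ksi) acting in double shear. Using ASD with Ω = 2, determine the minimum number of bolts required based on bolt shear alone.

A_b = π·1.125²/4 = 0.994 in².
Per-bolt allowable strength R_n/Ω = 68 × 0.994 × 2 / 2 = 67.59 kips.
n ≥ 725 / 67.59 = 10.73 → use 11 bolts.

11 bolts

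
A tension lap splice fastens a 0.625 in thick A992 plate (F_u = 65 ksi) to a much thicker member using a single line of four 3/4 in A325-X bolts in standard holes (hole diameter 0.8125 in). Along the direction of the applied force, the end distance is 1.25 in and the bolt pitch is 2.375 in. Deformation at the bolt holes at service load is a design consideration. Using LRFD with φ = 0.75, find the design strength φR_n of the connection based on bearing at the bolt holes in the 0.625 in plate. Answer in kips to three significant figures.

Per bolt r_n = 1.2 l_c t F_u ≤ 2.4 d t F_u; upper limit = 2.4 × 0.75 × 0.625 × 65 = 73.12 kips.
Edge bolt: l_c = 1.25 − 0.8125/2 = 0.8438 in → 1.2 × 0.8438 × 0.625 × 65 = 41.13 → r_n = 41.13 kips.
Interior bolts: l_c = 2.375 − 0.8125 = 1.562 in → 1.2 × 1.562 × 0.625 × 65 = 76.17 → r_n = 73.12 kips.
R_n = 1 × 41.13 + 3 × 73.12 = 260.5 kips.
Design strength φR_n = 0.75 × 260.5 = 195 kips.

195 kips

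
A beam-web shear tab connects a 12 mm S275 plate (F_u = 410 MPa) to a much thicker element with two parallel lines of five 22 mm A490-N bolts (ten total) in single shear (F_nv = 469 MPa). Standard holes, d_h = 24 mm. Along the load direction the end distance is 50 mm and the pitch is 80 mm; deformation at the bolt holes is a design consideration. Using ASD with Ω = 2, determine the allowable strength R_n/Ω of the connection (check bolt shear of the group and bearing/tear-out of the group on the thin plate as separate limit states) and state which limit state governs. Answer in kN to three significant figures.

Bolt shear: A_b = π·22²/4 = 380.1 mm²; R_n = 469 × 380.1 × 10 × 1 / 1000 = 1783 kN → 1783 / 2 = 891 kN.
Bearing (1.2 l_c t F_u ≤ 2.4 d t F_u): upper limit = 2.4·22·12·410 / 1000 = 259.8 kN.
  Edge l_c = 50 − 24/2 = 38 → r_n = 224.4 kN; interior l_c = 80 − 24 = 56 → r_n = 259.8 kN.
  R_n,bearing = 2·224.4 + 8·259.8 = 2527 kN → 2527 / 2 = 1260 kN.
Bolt shear governs: 891 kN.

891 kN (bolt shear governs)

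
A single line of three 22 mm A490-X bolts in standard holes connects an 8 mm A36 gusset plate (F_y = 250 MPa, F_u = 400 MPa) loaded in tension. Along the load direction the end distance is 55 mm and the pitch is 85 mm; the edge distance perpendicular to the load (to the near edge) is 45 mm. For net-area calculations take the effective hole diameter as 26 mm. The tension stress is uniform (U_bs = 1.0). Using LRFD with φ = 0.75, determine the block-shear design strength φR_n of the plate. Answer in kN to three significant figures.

Shear plane L_v = 55 + 2·85 = 225 mm; A_gv = 225 × 8 = 1800 mm².
A_nv = (225 − 2.5·26) × 8 = 1280 mm².
A_nt = (45 − 0.5·26) × 8 = 256 mm².
0.6 F_u A_nv = 307.2 kN; 0.6 F_y A_gv = 270 kN → shear yielding governs the shear term.
R_n = 270 + 1.0 × 400 × 256 / 1000 = 372.4 kN.
Design strength φR_n = 0.75 × 372.4 = 279 kN.

279 kN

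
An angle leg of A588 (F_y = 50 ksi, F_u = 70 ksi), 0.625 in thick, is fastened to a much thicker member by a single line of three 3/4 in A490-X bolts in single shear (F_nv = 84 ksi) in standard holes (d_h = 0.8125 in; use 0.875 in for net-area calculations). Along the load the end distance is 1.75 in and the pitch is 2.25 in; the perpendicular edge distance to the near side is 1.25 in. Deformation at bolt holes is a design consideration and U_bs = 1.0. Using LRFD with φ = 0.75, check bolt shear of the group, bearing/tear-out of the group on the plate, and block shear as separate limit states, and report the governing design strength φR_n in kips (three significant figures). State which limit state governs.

83.5 kips (bolt shear governs)

Bolt shear: A_b = π·0.75²/4 = 0.4418 in²; R_n = 84 × 0.4418 × 3 × 1 = 111.3 kips → 0.75 × 111.3 = 83.5 kips.
Bearing: edge l_c = 1.344, r_n = 70.55 kips; interior l_c = 1.438, r_n = 75.47 kips; R_n = 70.55 + 2·75.47 = 221.5 kips → 166 kips.
Block shear: A_gv = 3.906, A_nv = 2.539, A_nt = 0.5078 in²; R_n = min(0.6F_uA_nv, 0.6F_yA_gv) + U_bs·F_u·A_nt = 142.2 kips → 107 kips.
Bolt shear governs: 83.5 kips.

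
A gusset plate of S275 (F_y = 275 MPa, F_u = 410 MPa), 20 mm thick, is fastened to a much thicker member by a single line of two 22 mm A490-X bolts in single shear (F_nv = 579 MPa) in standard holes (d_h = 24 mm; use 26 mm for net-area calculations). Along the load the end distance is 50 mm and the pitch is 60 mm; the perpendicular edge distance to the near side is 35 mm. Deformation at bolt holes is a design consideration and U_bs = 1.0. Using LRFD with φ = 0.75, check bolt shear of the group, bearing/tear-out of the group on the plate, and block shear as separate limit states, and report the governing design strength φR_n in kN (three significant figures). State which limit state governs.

330 kN (bolt shear governs)

Bolt shear: A_b = π·22²/4 = 380.1 mm²; R_n = 579 × 380.1 × 2 × 1 / 1000 = 440.2 kN → 0.75 × 440.2 = 330 kN.
Bearing: edge l_c = 38, r_n = 373.9 kN; interior l_c = 36, r_n = 354.2 kN; R_n = 373.9 + 1·354.2 = 728.2 kN → 546 kN.
Block shear: A_gv = 2200, A_nv = 1420, A_nt = 440 mm²; R_n = min(0.6F_uA_nv, 0.6F_yA_gv) + U_bs·F_u·A_nt = 529.7 kN → 397 kN.
Bolt shear governs: 330 kN.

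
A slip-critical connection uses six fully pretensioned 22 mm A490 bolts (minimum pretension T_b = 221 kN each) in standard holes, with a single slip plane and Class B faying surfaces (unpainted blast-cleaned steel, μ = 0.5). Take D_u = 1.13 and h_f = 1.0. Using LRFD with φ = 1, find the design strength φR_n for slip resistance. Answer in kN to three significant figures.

749 kN

R_n = μ · D_u · h_f · T_b · n_s · n_b = 0.5 × 1.13 × 1.0 × 221 × 1 × 6 = 749.2 kN.
Design strength φR_n = 1 × 749.2 = 749 kN.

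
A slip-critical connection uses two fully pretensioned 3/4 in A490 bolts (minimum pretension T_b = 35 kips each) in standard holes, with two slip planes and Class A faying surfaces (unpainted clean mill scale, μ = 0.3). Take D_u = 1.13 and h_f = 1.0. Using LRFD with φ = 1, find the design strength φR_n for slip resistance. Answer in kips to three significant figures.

47.5 kips

R_n = μ · D_u · h_f · T_b · n_s · n_b = 0.3 × 1.13 × 1.0 × 35 × 2 × 2 = 47.46 kips.
Design strength φR_n = 1 × 47.46 = 47.5 kips.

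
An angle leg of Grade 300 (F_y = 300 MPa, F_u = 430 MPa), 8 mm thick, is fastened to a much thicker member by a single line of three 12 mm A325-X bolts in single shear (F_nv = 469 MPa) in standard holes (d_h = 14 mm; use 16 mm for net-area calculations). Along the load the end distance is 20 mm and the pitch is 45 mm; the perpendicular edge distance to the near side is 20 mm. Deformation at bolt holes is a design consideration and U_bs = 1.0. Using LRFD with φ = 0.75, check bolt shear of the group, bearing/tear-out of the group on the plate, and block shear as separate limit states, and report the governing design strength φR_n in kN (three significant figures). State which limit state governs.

Bolt shear: A_b = π·12²/4 = 113.1 mm²; R_n = 469 × 113.1 × 3 × 1 / 1000 = 159.1 kN → 0.75 × 159.1 = 119 kN.
Bearing: edge l_c = 13, r_n = 53.66 kN; interior l_c = 31, r_n = 99.07 kN; R_n = 53.66 + 2·99.07 = 251.8 kN → 189 kN.
Block shear: A_gv = 880, A_nv = 560, A_nt = 96 mm²; R_n = min(0.6F_uA_nv, 0.6F_yA_gv) + U_bs·F_u·A_nt = 185.8 kN → 139 kN.
Bolt shear governs: 119 kN.

119 kN (bolt shear governs)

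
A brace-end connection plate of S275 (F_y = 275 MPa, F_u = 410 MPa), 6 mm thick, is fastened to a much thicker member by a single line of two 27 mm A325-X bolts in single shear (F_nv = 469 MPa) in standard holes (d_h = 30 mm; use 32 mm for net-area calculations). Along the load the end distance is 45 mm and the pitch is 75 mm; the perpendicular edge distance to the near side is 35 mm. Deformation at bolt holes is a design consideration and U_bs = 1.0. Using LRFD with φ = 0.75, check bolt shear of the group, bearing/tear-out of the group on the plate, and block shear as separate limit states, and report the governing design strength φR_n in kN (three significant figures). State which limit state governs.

115 kN (block shear governs)

Bolt shear: A_b = π·27²/4 = 572.6 mm²; R_n = 469 × 572.6 × 2 × 1 / 1000 = 537.1 kN → 0.75 × 537.1 = 403 kN.
Bearing: edge l_c = 30, r_n = 88.56 kN; interior l_c = 45, r_n = 132.8 kN; R_n = 88.56 + 1·132.8 = 221.4 kN → 166 kN.
Block shear: A_gv = 720, A_nv = 432, A_nt = 114 mm²; R_n = min(0.6F_uA_nv, 0.6F_yA_gv) + U_bs·F_u·A_nt = 153 kN → 115 kN.
Block shear governs: 115 kN.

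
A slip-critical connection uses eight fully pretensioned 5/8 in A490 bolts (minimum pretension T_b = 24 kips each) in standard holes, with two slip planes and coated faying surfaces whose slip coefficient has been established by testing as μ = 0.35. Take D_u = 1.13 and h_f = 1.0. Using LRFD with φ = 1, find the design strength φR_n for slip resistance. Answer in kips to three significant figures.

152 kips

R_n = μ · D_u · h_f · T_b · n_s · n_b = 0.35 × 1.13 × 1.0 × 24 × 2 × 8 = 151.9 kips.
Design strength φR_n = 1 × 151.9 = 152 kips.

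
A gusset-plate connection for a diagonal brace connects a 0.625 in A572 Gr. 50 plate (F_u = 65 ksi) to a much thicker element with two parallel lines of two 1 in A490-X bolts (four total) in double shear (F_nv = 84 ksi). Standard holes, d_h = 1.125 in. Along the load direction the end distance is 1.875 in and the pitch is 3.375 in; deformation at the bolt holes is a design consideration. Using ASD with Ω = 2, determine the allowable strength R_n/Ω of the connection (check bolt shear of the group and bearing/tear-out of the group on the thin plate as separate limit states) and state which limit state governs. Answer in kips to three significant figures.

161 kips (bearing governs)

Bolt shear: A_b = π·1²/4 = 0.7854 in²; R_n = 84 × 0.7854 × 4 × 2 = 527.8 kips → 527.8 / 2 = 264 kips.
Bearing (1.2 l_c t F_u ≤ 2.4 d t F_u): upper limit = 2.4·1·0.625·65 = 97.5 kips.
  Edge l_c = 1.875 − 1.125/2 = 1.312 → r_n = 63.98 kips; interior l_c = 3.375 − 1.125 = 2.25 → r_n = 97.5 kips.
  R_n,bearing = 2·63.98 + 2·97.5 = 323 kips → 323 / 2 = 161 kips.
Bearing governs: 161 kips.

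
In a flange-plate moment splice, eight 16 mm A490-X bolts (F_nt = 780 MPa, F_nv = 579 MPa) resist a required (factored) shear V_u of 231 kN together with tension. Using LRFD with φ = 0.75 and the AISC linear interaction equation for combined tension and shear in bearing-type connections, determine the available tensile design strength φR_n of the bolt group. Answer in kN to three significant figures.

912 kN

A_b = π·16²/4 = 201.1 mm²; f_rv = 231 × 1000 / (8 × 201.1) = 143.6 MPa.
F'_nt = 1.3 F_nt − (F_nt / φF_nv) f_rv = 1.3·780 − (780/(0.75·579))·143.6 = 756 MPa, capped at F_nt → F'_nt = 756 MPa.
R_n = F'_nt · A_b · n = 756 × 201.1 × 8 / 1000 = 1216 kN.
Design strength φR_n = 0.75 × 1216 = 912 kN.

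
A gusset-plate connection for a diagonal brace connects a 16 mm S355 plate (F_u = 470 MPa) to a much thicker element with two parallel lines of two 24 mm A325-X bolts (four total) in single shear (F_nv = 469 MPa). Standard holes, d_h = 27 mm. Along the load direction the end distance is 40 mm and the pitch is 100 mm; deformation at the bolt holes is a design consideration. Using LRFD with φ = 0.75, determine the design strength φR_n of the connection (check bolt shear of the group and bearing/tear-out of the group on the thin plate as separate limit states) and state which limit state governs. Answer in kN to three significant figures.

Bolt shear: A_b = π·24²/4 = 452.4 mm²; R_n = 469 × 452.4 × 4 × 1 / 1000 = 848.7 kN → 0.75 × 848.7 = 637 kN.
Bearing (1.2 l_c t F_u ≤ 2.4 d t F_u): upper limit = 2.4·24·16·470 / 1000 = 433.2 kN.
  Edge l_c = 40 − 27/2 = 26.5 → r_n = 239.1 kN; interior l_c = 100 − 27 = 73 → r_n = 433.2 kN.
  R_n,bearing = 2·239.1 + 2·433.2 = 1345 kN → 0.75 × 1345 = 1010 kN.
Bolt shear governs: 637 kN.

637 kN (bolt shear governs)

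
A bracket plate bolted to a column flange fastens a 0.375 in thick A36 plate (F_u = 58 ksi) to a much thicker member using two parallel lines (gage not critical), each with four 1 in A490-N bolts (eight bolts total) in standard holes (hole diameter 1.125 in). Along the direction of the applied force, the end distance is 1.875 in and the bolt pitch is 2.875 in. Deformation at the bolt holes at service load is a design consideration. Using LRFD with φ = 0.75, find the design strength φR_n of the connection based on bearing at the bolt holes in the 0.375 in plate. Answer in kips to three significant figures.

257 kips

Per bolt r_n = 1.2 l_c t F_u ≤ 2.4 d t F_u; upper limit = 2.4 × 1 × 0.375 × 58 = 52.2 kips.
Edge bolt: l_c = 1.875 − 1.125/2 = 1.312 in → 1.2 × 1.312 × 0.375 × 58 = 34.26 → r_n = 34.26 kips.
Interior bolts: l_c = 2.875 − 1.125 = 1.75 in → 1.2 × 1.75 × 0.375 × 58 = 45.68 → r_n = 45.68 kips.
R_n = 2 × 34.26 + 6 × 45.68 = 342.6 kips.
Design strength φR_n = 0.75 × 342.6 = 257 kips.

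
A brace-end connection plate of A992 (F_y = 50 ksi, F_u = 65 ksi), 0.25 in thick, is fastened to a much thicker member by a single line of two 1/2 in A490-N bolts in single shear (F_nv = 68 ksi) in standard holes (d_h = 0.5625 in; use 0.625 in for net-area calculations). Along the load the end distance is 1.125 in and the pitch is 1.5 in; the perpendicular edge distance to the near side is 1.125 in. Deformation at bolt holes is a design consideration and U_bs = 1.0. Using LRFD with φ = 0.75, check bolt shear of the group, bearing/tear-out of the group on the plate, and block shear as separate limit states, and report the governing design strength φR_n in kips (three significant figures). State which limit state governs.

20 kips (bolt shear governs)

Bolt shear: A_b = π·0.5²/4 = 0.1963 in²; R_n = 68 × 0.1963 × 2 × 1 = 26.7 kips → 0.75 × 26.7 = 20 kips.
Bearing: edge l_c = 0.8438, r_n = 16.45 kips; interior l_c = 0.9375, r_n = 18.28 kips; R_n = 16.45 + 1·18.28 = 34.73 kips → 26.1 kips.
Block shear: A_gv = 0.6562, A_nv = 0.4219, A_nt = 0.2031 in²; R_n = min(0.6F_uA_nv, 0.6F_yA_gv) + U_bs·F_u·A_nt = 29.66 kips → 22.2 kips.
Bolt shear governs: 20 kips.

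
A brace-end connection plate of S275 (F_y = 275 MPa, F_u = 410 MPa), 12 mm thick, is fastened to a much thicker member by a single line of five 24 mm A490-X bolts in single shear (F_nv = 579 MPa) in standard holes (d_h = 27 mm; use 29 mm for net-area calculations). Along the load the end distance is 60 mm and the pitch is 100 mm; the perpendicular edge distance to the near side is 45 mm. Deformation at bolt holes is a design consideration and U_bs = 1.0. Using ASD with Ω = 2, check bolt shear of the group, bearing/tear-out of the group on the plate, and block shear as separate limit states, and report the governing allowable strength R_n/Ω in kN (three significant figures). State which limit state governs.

Bolt shear: A_b = π·24²/4 = 452.4 mm²; R_n = 579 × 452.4 × 5 × 1 / 1000 = 1310 kN → 1310 / 2 = 655 kN.
Bearing: edge l_c = 46.5, r_n = 274.5 kN; interior l_c = 73, r_n = 283.4 kN; R_n = 274.5 + 4·283.4 = 1408 kN → 704 kN.
Block shear: A_gv = 5520, A_nv = 3954, A_nt = 366 mm²; R_n = min(0.6F_uA_nv, 0.6F_yA_gv) + U_bs·F_u·A_nt = 1061 kN → 530 kN.
Block shear governs: 530 kN.

530 kN (block shear governs)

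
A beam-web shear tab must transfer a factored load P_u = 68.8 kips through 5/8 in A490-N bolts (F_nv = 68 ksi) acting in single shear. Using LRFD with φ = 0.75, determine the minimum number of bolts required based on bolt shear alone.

5 bolts

A_b = π·0.625²/4 = 0.3068 in².
Per-bolt design strength φR_n = 0.75 × 68 × 0.3068 × 1 = 15.65 kips.
n ≥ 68.8 / 15.65 = 4.397 → use 5 bolts.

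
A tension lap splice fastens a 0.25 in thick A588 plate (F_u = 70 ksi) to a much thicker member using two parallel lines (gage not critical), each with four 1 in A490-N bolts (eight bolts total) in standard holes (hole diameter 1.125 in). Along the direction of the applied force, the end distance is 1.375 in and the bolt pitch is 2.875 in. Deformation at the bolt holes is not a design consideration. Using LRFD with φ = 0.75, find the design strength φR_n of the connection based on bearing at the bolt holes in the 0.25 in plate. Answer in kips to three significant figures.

239 kips

Per bolt r_n = 1.5 l_c t F_u ≤ 3.0 d t F_u; upper limit = 3.0 × 1 × 0.25 × 70 = 52.5 kips.
Edge bolt: l_c = 1.375 − 1.125/2 = 0.8125 in → 1.5 × 0.8125 × 0.25 × 70 = 21.33 → r_n = 21.33 kips.
Interior bolts: l_c = 2.875 − 1.125 = 1.75 in → 1.5 × 1.75 × 0.25 × 70 = 45.94 → r_n = 45.94 kips.
R_n = 2 × 21.33 + 6 × 45.94 = 318.3 kips.
Design strength φR_n = 0.75 × 318.3 = 239 kips.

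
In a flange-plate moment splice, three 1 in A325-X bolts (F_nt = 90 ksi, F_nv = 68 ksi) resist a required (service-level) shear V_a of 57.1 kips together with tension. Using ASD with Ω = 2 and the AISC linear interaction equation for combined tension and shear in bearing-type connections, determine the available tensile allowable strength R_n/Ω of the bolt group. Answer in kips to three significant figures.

A_b = π·1²/4 = 0.7854 in²; f_rv = 57.1 / (3 × 0.7854) = 24.23 ksi.
F'_nt = 1.3 F_nt − (Ω F_nt / F_nv) f_rv = 1.3·90 − (2·90/68)·24.23 = 52.85 ksi, capped at F_nt → F'_nt = 52.85 ksi.
R_n = F'_nt · A_b · n = 52.85 × 0.7854 × 3 = 124.5 kips.
Allowable strength R_n/Ω = 124.5 / 2 = 62.3 kips.

62.3 kips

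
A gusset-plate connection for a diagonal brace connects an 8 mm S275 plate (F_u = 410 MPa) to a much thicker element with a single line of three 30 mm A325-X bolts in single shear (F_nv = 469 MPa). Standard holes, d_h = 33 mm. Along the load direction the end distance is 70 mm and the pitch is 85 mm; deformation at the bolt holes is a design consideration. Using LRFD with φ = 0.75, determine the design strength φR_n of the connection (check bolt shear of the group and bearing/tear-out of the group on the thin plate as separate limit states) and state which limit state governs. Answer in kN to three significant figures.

465 kN (bearing governs)

Bolt shear: A_b = π·30²/4 = 706.9 mm²; R_n = 469 × 706.9 × 3 × 1 / 1000 = 994.5 kN → 0.75 × 994.5 = 746 kN.
Bearing (1.2 l_c t F_u ≤ 2.4 d t F_u): upper limit = 2.4·30·8·410 / 1000 = 236.2 kN.
  Edge l_c = 70 − 33/2 = 53.5 → r_n = 210.6 kN; interior l_c = 85 − 33 = 52 → r_n = 204.7 kN.
  R_n,bearing = 1·210.6 + 2·204.7 = 619.9 kN → 0.75 × 619.9 = 465 kN.
Bearing governs: 465 kN.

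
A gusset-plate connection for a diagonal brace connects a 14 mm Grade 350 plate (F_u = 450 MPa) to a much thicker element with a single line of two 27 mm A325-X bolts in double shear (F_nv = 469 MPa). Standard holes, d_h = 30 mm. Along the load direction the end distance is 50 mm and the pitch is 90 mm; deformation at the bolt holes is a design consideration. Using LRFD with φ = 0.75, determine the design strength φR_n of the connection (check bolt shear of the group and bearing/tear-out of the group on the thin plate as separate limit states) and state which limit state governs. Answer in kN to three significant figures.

505 kN (bearing governs)

Bolt shear: A_b = π·27²/4 = 572.6 mm²; R_n = 469 × 572.6 × 2 × 2 / 1000 = 1074 kN → 0.75 × 1074 = 806 kN.
Bearing (1.2 l_c t F_u ≤ 2.4 d t F_u): upper limit = 2.4·27·14·450 / 1000 = 408.2 kN.
  Edge l_c = 50 − 30/2 = 35 → r_n = 264.6 kN; interior l_c = 90 − 30 = 60 → r_n = 408.2 kN.
  R_n,bearing = 1·264.6 + 1·408.2 = 672.8 kN → 0.75 × 672.8 = 505 kN.
Bearing governs: 505 kN.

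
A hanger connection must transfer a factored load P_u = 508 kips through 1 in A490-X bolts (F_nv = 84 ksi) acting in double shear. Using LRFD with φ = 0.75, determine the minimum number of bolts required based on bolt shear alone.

6 bolts

A_b = π·1²/4 = 0.7854 in².
Per-bolt design strength φR_n = 0.75 × 84 × 0.7854 × 2 = 98.96 kips.
n ≥ 508 / 98.96 = 5.133 → use 6 bolts.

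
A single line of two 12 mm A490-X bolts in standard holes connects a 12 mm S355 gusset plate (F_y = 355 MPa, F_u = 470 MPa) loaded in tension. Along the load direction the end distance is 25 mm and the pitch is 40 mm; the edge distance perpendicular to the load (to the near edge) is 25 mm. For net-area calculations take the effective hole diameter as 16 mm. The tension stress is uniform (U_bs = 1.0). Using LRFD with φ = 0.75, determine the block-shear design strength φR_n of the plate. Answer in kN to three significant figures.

176 kN

Shear plane L_v = 25 + 1·40 = 65 mm; A_gv = 65 × 12 = 780 mm².
A_nv = (65 − 1.5·16) × 12 = 492 mm².
A_nt = (25 − 0.5·16) × 12 = 204 mm².
0.6 F_u A_nv = 138.7 kN; 0.6 F_y A_gv = 166.1 kN → shear rupture governs the shear term.
R_n = 138.7 + 1.0 × 470 × 204 / 1000 = 234.6 kN.
Design strength φR_n = 0.75 × 234.6 = 176 kN.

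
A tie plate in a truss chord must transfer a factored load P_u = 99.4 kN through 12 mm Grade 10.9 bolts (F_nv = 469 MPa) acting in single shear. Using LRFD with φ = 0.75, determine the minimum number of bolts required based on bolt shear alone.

3 bolts

A_b = π·12²/4 = 113.1 mm².
Per-bolt design strength φR_n = 0.75 × 469 × 113.1 × 1 / 1000 = 39.78 kN.
n ≥ 99.4 / 39.78 = 2.499 → use 3 bolts.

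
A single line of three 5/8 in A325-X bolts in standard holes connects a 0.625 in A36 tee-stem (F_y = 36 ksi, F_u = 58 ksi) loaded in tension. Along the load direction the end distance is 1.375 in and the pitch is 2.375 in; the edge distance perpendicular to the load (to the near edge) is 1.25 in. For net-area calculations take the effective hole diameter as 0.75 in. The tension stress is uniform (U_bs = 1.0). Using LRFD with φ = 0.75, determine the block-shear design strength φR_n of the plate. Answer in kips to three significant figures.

85.8 kips

Shear plane L_v = 1.375 + 2·2.375 = 6.125 in; A_gv = 6.125 × 0.625 = 3.828 in².
A_nv = (6.125 − 2.5·0.75) × 0.625 = 2.656 in².
A_nt = (1.25 − 0.5·0.75) × 0.625 = 0.5469 in².
0.6 F_u A_nv = 92.44 kips; 0.6 F_y A_gv = 82.69 kips → shear yielding governs the shear term.
R_n = 82.69 + 1.0 × 58 × 0.5469 = 114.4 kips.
Design strength φR_n = 0.75 × 114.4 = 85.8 kips.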